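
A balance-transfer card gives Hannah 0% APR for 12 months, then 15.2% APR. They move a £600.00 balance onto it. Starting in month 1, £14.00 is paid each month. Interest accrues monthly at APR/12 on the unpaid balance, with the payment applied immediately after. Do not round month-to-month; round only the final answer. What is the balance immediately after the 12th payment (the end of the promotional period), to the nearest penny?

£432.00

Promo months 1–12 at r₀ = 0%/12 = 0; months 13+ at r₁ = 15.2%/12 = 0.0126667.
After month 12 (no interest yet): B = £600.00 − 12·£14.00 = £432.00.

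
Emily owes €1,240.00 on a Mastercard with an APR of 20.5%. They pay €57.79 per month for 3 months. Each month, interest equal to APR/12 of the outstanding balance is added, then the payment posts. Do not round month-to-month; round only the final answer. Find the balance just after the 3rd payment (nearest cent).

Monthly rate r = 20.5%/12 = 1.70833% = 0.0170833.
Each month: B ← B·(1+r) − €57.79.
Month 1: interest €21.18; balance after payment €1,203.39.
Month 2: interest €20.56; balance after payment €1,166.16.
Month 3: interest €19.92; balance after payment €1,128.29.

€1,128.29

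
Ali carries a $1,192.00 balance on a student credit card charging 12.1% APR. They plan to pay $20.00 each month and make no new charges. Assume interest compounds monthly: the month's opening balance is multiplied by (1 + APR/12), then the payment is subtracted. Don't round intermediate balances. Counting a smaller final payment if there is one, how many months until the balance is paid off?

92 months

Monthly rate r = 12.1%/12 = 1.00833% = 0.0100833.
Recurrence: B ← B·(1+r) − $20.00.
Month 1: interest $12.02; balance after payment $1,184.02.
Month 2: interest $11.94; balance after payment $1,175.96.
Closed form: n = −ln(1 − rB₀/P)/ln(1+r) = −ln(0.39903)/ln(1.01008) ≈ 91.570, so the balance reaches zero during payment 92.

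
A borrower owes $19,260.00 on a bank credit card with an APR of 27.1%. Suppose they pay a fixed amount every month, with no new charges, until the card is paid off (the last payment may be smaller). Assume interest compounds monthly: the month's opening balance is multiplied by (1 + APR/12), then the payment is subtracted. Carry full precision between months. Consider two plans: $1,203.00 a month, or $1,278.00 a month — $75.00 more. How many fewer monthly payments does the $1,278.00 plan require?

2 fewer payments

Monthly rate r = 27.1%/12 = 2.25833% = 0.0225833.
At $1,203.00/mo: n = ⌈−ln(1 − rB₀/P)/ln(1+r)⌉ = 21 payments (last $113.36); total interest = total paid − $19,260.00 = $4,913.36.
At $1,278.00/mo: 19 payments (last $807.56); total interest $4,551.56.
Payments saved = 21 − 19 = 2.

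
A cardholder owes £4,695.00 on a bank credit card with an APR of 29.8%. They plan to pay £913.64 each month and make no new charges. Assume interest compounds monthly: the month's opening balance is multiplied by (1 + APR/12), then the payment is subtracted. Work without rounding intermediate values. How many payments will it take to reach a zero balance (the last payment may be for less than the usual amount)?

6 payments

Monthly rate r = 29.8%/12 = 2.48333% = 0.0248333.
Recurrence: B ← B·(1+r) − £913.64.
Month 1: interest £116.59; balance after payment £3,897.95.
Month 2: interest £96.80; balance after payment £3,081.11.
Month 3: interest £76.51; balance after payment £2,243.99.
Month 4: interest £55.73; balance after payment £1,386.07.
Month 5: interest £34.42; balance after payment £506.85.
Month 6: interest £12.59; balance after payment £0.00.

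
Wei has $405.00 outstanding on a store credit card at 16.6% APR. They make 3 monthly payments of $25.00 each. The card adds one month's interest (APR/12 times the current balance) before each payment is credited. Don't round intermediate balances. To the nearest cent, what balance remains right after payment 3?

$346.00

Monthly rate r = 16.6%/12 = 1.38333% = 0.0138333.
Each month: B ← B·(1+r) − $25.00.
Month 1: interest $5.60; balance after payment $385.60.
Month 2: interest $5.33; balance after payment $365.94.
Month 3: interest $5.06; balance after payment $346.00.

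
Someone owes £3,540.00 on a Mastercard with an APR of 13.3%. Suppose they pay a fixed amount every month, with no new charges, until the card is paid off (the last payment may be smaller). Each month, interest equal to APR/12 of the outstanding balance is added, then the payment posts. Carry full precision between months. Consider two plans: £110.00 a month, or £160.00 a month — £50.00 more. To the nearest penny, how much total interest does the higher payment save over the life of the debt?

£318.27

Monthly rate r = 13.3%/12 = 1.10833% = 0.0110833.
At £110.00/mo: n = ⌈−ln(1 − rB₀/P)/ln(1+r)⌉ = 41 payments (last £2.22); total interest = total paid − £3,540.00 = £862.22.
At £160.00/mo: 26 payments (last £83.95); total interest £543.95.
Interest saved = £862.22 − £543.95 = £318.27.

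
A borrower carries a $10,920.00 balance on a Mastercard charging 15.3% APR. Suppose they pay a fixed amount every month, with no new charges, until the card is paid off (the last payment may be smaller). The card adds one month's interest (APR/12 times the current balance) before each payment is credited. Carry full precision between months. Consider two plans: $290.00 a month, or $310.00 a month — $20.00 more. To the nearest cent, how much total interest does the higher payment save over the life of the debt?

Monthly rate r = 15.3%/12 = 1.275% = 0.01275.
At $290.00/mo: n = ⌈−ln(1 − rB₀/P)/ln(1+r)⌉ = 52 payments (last $183.22); total interest = total paid − $10,920.00 = $4,053.22.
At $310.00/mo: 48 payments (last $19.51); total interest $3,669.51.
Interest saved = $4,053.22 − $3,669.51 = $383.71.

$383.71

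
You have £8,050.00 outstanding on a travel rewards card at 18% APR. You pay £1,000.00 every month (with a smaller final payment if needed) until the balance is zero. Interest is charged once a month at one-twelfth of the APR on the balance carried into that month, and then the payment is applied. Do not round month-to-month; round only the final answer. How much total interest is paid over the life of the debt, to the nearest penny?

£594.96

Monthly rate r = 18%/12 = 1.5% = 0.015.
Payoff takes n = ⌈−ln(1 − rB₀/P)/ln(1+r)⌉ = ⌈8.643⌉ = 9 payments; the last is £644.96.
Total paid = 8·£1,000.00 + £644.96 = £8,644.96.
Total interest = total paid − principal = £8,644.96 − £8,050.00 = £594.96.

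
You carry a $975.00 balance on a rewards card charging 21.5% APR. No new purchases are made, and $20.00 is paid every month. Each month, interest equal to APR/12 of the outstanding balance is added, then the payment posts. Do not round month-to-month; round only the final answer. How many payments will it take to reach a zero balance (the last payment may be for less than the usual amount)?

117 payments

Monthly rate r = 21.5%/12 = 1.79167% = 0.0179167.
Recurrence: B ← B·(1+r) − $20.00.
Month 1: interest $17.47; balance after payment $972.47.
Month 2: interest $17.42; balance after payment $969.89.
Closed form: n = −ln(1 − rB₀/P)/ln(1+r) = −ln(0.12656)/ln(1.01792) ≈ 116.399, so the balance reaches zero during payment 117.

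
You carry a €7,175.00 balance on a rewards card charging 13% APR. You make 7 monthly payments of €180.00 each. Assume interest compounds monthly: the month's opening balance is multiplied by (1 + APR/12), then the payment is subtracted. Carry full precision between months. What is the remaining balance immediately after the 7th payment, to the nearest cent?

€6,435.41

Monthly rate r = 13%/12 = 1.08333% = 0.0108333.
Each month: B ← B·(1+r) − €180.00.
Month 1: interest €77.73; balance after payment €7,072.73.
Month 2: interest €76.62; balance after payment €6,969.35.
Month 3: interest €75.50; balance after payment €6,864.85.
Month 4: interest €74.37; balance after payment €6,759.22.
Month 5: interest €73.22; balance after payment €6,652.45.
Month 6: interest €72.07; balance after payment €6,544.51.
Month 7: interest €70.90; balance after payment €6,435.41.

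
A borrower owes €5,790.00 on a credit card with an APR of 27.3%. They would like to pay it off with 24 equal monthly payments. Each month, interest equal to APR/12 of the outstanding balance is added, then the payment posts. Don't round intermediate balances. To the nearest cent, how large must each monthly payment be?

Monthly rate r = 27.3%/12 = 2.275% = 0.02275.
Level-payment amortization: P = B₀·r / (1 − (1+r)^(−n)) = 5790.00·0.02275 / (1 − 1.02275^(−24)).
Denominator 1 − (1+r)^(−24) = 0.417182902.
P = 131.722 / 0.417182902 ≈ 315.74.

€315.74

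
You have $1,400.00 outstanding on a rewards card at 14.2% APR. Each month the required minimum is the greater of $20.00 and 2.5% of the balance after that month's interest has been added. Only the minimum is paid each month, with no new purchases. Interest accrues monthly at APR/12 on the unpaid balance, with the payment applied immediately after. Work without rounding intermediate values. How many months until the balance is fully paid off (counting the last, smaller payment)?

96 months

Monthly rate r = 14.2%/12 = 1.18333% = 0.0118333.
While 2.5% of the post-interest balance exceeds $20.00, each month B ← (B·(1+r))·(1 − 0.025), i.e. B shrinks by the factor (1+r)·0.975 = 0.98654.
This holds for months 1–43. Entering month 44 the balance is $781.65; 2.5% of the post-interest balance is now below $20.00, so the flat $20.00 minimum applies from here.
From month 44 a fixed $20.00 at rate r clears $781.65 in 53 more payments. Total: 43 + 53 = 96 months.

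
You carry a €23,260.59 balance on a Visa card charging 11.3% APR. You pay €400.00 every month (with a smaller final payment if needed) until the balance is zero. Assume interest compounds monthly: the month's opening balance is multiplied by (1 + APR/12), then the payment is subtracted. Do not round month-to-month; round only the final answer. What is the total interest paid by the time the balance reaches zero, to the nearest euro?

€10,591

Monthly rate r = 11.3%/12 = 0.941667% = 0.00941667.
Payoff takes n = ⌈−ln(1 − rB₀/P)/ln(1+r)⌉ = ⌈84.627⌉ = 85 payments; the last is €251.14.
Total paid = 84·€400.00 + €251.14 = €33,851.14.
Total interest = total paid − principal = €33,851.14 − €23,260.59 = €10,590.55.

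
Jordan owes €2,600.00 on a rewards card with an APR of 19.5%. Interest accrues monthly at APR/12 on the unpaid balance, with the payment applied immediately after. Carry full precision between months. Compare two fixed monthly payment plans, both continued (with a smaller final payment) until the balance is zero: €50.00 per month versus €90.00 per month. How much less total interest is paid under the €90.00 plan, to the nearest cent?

Monthly rate r = 19.5%/12 = 1.625% = 0.01625.
At €50.00/mo: n = ⌈−ln(1 − rB₀/P)/ln(1+r)⌉ = 116 payments (last €32.97); total interest = total paid − €2,600.00 = €3,182.97.
At €90.00/mo: 40 payments (last €29.05); total interest €939.05.
Interest saved = €3,182.97 − €939.05 = €2,243.92.

€2,243.92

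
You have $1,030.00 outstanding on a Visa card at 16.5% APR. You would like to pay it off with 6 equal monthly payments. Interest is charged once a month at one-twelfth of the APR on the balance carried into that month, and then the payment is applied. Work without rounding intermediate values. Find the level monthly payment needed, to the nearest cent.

$180.02

Monthly rate r = 16.5%/12 = 1.375% = 0.01375.
Level-payment amortization: P = B₀·r / (1 − (1+r)^(−n)) = 1030.00·0.01375 / (1 − 1.01375^(−6)).
Denominator 1 − (1+r)^(−6) = 0.0786708826.
P = 14.1625 / 0.0786708826 ≈ 180.02.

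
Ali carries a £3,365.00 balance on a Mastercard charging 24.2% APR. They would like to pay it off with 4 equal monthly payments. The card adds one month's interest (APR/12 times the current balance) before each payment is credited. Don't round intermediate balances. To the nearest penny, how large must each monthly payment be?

£884.09

Monthly rate r = 24.2%/12 = 2.01667% = 0.0201667.
Level-payment amortization: P = B₀·r / (1 − (1+r)^(−n)) = 3365.00·0.0201667 / (1 − 1.02017^(−4)).
Denominator 1 − (1+r)^(−4) = 0.0767581479.
P = 67.8608 / 0.0767581479 ≈ 884.09.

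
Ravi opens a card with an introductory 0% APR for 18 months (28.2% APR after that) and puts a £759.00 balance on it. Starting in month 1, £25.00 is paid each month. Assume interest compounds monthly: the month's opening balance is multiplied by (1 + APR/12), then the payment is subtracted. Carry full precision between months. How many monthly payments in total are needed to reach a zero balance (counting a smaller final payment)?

33 months

Promo months 1–18 at r₀ = 0%/12 = 0; months 19+ at r₁ = 28.2%/12 = 0.0235.
After month 18 (no interest yet): B = £759.00 − 18·£25.00 = £309.00.
Then at r₁ with £25.00/mo: n₂ = −ln(1 − r₁·B/P)/ln(1+r₁) ≈ 14.77 → 15 more payments.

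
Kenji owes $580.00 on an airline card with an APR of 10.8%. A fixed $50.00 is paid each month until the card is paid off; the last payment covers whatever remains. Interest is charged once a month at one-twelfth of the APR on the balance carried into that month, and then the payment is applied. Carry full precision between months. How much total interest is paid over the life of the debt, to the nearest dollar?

$35

Monthly rate r = 10.8%/12 = 0.9% = 0.009.
Payoff takes n = ⌈−ln(1 − rB₀/P)/ln(1+r)⌉ = ⌈12.306⌉ = 13 payments; the last is $15.36.
Total paid = 12·$50.00 + $15.36 = $615.36.
Total interest = total paid − principal = $615.36 − $580.00 = $35.36.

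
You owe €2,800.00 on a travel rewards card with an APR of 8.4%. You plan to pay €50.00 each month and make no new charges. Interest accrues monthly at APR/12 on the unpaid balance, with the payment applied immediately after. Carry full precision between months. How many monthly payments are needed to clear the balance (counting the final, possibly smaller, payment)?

72 payments

Monthly rate r = 8.4%/12 = 0.7% = 0.007.
Recurrence: B ← B·(1+r) − €50.00.
Month 1: interest €19.60; balance after payment €2,769.60.
Month 2: interest €19.39; balance after payment €2,738.99.
Closed form: n = −ln(1 − rB₀/P)/ln(1+r) = −ln(0.608)/ln(1.007) ≈ 71.331, so the balance reaches zero during payment 72.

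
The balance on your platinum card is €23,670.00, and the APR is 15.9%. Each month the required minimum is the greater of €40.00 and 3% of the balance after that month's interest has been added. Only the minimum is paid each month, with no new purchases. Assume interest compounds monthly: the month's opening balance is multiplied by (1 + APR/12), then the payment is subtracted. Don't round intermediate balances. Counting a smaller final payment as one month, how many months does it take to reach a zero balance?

211 months

Monthly rate r = 15.9%/12 = 1.325% = 0.01325.
While 3% of the post-interest balance exceeds €40.00, each month B ← (B·(1+r))·(1 − 0.03), i.e. B shrinks by the factor (1+r)·0.97 = 0.98285.
This holds for months 1–168. Entering month 169 the balance is €1,294.91; 3% of the post-interest balance is now below €40.00, so the flat €40.00 minimum applies from here.
From month 169 a fixed €40.00 at rate r clears €1,294.91 in 43 more payments. Total: 168 + 43 = 211 months.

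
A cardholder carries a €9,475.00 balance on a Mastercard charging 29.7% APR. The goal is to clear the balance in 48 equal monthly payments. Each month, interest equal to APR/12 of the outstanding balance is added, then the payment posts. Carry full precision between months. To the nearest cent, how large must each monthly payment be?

€339.51

Monthly rate r = 29.7%/12 = 2.475% = 0.02475.
Level-payment amortization: P = B₀·r / (1 − (1+r)^(−n)) = 9475.00·0.02475 / (1 − 1.02475^(−48)).
Denominator 1 − (1+r)^(−48) = 0.690728782.
P = 234.506 / 0.690728782 ≈ 339.51.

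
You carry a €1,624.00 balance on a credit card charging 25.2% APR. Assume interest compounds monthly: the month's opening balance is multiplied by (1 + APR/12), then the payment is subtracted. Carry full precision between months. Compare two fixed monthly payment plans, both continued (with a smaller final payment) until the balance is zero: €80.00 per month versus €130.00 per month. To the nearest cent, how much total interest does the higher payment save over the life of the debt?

Monthly rate r = 25.2%/12 = 2.1% = 0.021.
At €80.00/mo: n = ⌈−ln(1 − rB₀/P)/ln(1+r)⌉ = 27 payments (last €59.07); total interest = total paid − €1,624.00 = €515.07.
At €130.00/mo: 15 payments (last €83.60); total interest €279.60.
Interest saved = €515.07 − €279.60 = €235.47.

€235.47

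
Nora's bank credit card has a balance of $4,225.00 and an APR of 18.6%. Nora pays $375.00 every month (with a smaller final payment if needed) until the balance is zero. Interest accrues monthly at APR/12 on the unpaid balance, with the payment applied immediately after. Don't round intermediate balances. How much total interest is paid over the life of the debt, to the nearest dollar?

$455

Monthly rate r = 18.6%/12 = 1.55% = 0.0155.
Payoff takes n = ⌈−ln(1 − rB₀/P)/ln(1+r)⌉ = ⌈12.478⌉ = 13 payments; the last is $180.02.
Total paid = 12·$375.00 + $180.02 = $4,680.02.
Total interest = total paid − principal = $4,680.02 − $4,225.00 = $455.02.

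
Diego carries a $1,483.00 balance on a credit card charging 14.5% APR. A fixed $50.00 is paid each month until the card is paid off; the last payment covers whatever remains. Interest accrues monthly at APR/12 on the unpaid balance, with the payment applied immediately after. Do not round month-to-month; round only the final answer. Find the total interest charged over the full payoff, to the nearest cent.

$364.41

Monthly rate r = 14.5%/12 = 1.20833% = 0.0120833.
Payoff takes n = ⌈−ln(1 − rB₀/P)/ln(1+r)⌉ = ⌈36.948⌉ = 37 payments; the last is $47.41.
Total paid = 36·$50.00 + $47.41 = $1,847.41.
Total interest = total paid − principal = $1,847.41 − $1,483.00 = $364.41.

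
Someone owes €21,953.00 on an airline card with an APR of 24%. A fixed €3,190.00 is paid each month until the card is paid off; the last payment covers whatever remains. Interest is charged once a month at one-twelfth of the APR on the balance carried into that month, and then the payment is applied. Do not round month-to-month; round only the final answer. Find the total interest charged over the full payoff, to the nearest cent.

Monthly rate r = 24%/12 = 2% = 0.02.
Payoff takes n = ⌈−ln(1 − rB₀/P)/ln(1+r)⌉ = ⌈7.478⌉ = 8 payments; the last is €1,531.77.
Total paid = 7·€3,190.00 + €1,531.77 = €23,861.77.
Total interest = total paid − principal = €23,861.77 − €21,953.00 = €1,908.77.

€1,908.77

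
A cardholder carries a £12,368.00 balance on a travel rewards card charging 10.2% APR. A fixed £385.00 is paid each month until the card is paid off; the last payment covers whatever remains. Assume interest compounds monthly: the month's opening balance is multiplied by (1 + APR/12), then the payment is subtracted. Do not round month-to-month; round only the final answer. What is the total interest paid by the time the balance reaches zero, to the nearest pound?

Monthly rate r = 10.2%/12 = 0.85% = 0.0085.
Payoff takes n = ⌈−ln(1 − rB₀/P)/ln(1+r)⌉ = ⌈37.678⌉ = 38 payments; the last is £261.45.
Total paid = 37·£385.00 + £261.45 = £14,506.45.
Total interest = total paid − principal = £14,506.45 − £12,368.00 = £2,138.45.

£2,138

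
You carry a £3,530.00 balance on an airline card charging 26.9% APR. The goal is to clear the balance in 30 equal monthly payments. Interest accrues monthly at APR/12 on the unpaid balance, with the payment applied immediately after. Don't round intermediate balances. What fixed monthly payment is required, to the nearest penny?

Monthly rate r = 26.9%/12 = 2.24167% = 0.0224167.
Level-payment amortization: P = B₀·r / (1 − (1+r)^(−n)) = 3530.00·0.0224167 / (1 − 1.02242^(−30)).
Denominator 1 − (1+r)^(−30) = 0.485764106.
P = 79.1308 / 0.485764106 ≈ 162.90.

£162.90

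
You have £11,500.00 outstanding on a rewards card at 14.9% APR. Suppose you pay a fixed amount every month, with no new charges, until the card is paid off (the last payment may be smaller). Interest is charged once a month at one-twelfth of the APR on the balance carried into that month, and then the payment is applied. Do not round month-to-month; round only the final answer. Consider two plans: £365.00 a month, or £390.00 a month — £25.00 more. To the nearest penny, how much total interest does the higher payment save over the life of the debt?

Monthly rate r = 14.9%/12 = 1.24167% = 0.0124167.
At £365.00/mo: n = ⌈−ln(1 − rB₀/P)/ln(1+r)⌉ = 41 payments (last £79.46); total interest = total paid − £11,500.00 = £3,179.46.
At £390.00/mo: 37 payments (last £368.87); total interest £2,908.87.
Interest saved = £3,179.46 − £2,908.87 = £270.59.

£270.59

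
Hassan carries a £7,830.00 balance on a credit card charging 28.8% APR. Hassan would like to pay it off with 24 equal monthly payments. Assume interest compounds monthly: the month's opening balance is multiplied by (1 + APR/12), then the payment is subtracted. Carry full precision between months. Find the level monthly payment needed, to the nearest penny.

£432.98

Monthly rate r = 28.8%/12 = 2.4% = 0.024.
Level-payment amortization: P = B₀·r / (1 − (1+r)^(−n)) = 7830.00·0.024 / (1 − 1.024^(−24)).
Denominator 1 − (1+r)^(−24) = 0.434020058.
P = 187.92 / 0.434020058 ≈ 432.98.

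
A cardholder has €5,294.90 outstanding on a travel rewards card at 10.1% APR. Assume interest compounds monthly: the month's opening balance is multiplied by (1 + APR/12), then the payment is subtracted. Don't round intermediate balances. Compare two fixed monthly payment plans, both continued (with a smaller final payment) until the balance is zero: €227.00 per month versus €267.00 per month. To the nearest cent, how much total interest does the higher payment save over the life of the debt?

€101.82

Monthly rate r = 10.1%/12 = 0.841667% = 0.00841667.
At €227.00/mo: n = ⌈−ln(1 − rB₀/P)/ln(1+r)⌉ = 27 payments (last €17.42); total interest = total paid − €5,294.90 = €624.52.
At €267.00/mo: 22 payments (last €210.60); total interest €522.70.
Interest saved = €624.52 − €522.70 = €101.82.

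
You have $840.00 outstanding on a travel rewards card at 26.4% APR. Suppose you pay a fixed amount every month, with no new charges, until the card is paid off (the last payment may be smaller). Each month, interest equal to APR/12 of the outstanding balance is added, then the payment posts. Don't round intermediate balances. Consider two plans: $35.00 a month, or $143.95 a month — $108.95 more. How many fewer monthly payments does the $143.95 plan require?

28 fewer payments

Monthly rate r = 26.4%/12 = 2.2% = 0.022.
At $35.00/mo: n = ⌈−ln(1 − rB₀/P)/ln(1+r)⌉ = 35 payments (last $17.60); total interest = total paid − $840.00 = $367.60.
At $143.95/mo: 7 payments (last $45.52); total interest $69.22.
Payments saved = 35 − 7 = 28.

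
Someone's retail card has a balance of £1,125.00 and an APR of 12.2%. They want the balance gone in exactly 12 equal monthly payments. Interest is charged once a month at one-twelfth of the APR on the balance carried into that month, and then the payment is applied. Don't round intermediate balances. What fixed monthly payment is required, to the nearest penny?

Monthly rate r = 12.2%/12 = 1.01667% = 0.0101667.
Level-payment amortization: P = B₀·r / (1 − (1+r)^(−n)) = 1125.00·0.0101667 / (1 − 1.01017^(−12)).
Denominator 1 − (1+r)^(−12) = 0.114306216.
P = 11.4375 / 0.114306216 ≈ 100.06.

£100.06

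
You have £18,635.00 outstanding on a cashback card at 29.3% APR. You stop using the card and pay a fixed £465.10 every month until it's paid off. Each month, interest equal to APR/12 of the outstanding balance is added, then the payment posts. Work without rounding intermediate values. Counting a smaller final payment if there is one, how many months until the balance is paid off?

159 payments

Monthly rate r = 29.3%/12 = 2.44167% = 0.0244167.
Recurrence: B ← B·(1+r) − £465.10.
Month 1: interest £455.00; balance after payment £18,624.90.
Month 2: interest £454.76; balance after payment £18,614.56.
Closed form: n = −ln(1 − rB₀/P)/ln(1+r) = −ln(0.021706)/ln(1.02442) ≈ 158.774, so the balance reaches zero during payment 159.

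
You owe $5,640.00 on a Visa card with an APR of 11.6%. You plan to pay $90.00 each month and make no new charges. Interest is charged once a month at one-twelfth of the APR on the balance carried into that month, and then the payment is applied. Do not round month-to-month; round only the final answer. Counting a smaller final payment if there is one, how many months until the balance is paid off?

97 payments

Monthly rate r = 11.6%/12 = 0.966667% = 0.00966667.
Recurrence: B ← B·(1+r) − $90.00.
Month 1: interest $54.52; balance after payment $5,604.52.
Month 2: interest $54.18; balance after payment $5,568.70.
Closed form: n = −ln(1 − rB₀/P)/ln(1+r) = −ln(0.39422)/ln(1.00967) ≈ 96.759, so the balance reaches zero during payment 97.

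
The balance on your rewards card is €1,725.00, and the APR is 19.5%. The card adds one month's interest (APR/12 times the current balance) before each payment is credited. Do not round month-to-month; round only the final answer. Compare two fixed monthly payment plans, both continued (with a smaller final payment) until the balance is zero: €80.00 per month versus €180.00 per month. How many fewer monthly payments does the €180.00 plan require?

16 fewer payments

Monthly rate r = 19.5%/12 = 1.625% = 0.01625.
At €80.00/mo: n = ⌈−ln(1 − rB₀/P)/ln(1+r)⌉ = 27 payments (last €61.06); total interest = total paid − €1,725.00 = €416.06.
At €180.00/mo: 11 payments (last €90.68); total interest €165.68.
Payments saved = 27 − 11 = 16.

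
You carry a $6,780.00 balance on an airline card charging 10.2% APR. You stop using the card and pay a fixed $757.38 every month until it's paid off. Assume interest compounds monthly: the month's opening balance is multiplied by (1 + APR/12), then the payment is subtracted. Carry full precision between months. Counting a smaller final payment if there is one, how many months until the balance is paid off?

10 payments

Monthly rate r = 10.2%/12 = 0.85% = 0.0085.
Recurrence: B ← B·(1+r) − $757.38.
Month 1: interest $57.63; balance after payment $6,080.25.
Month 2: interest $51.68; balance after payment $5,374.55.
Closed form: n = −ln(1 − rB₀/P)/ln(1+r) = −ln(0.92391)/ln(1.0085) ≈ 9.350, so the balance reaches zero during payment 10.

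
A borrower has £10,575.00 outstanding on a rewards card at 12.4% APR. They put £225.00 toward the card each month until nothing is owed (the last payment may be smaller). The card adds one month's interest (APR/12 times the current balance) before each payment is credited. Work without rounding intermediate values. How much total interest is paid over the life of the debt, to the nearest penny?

Monthly rate r = 12.4%/12 = 1.03333% = 0.0103333.
Payoff takes n = ⌈−ln(1 − rB₀/P)/ln(1+r)⌉ = ⌈64.675⌉ = 65 payments; the last is £152.23.
Total paid = 64·£225.00 + £152.23 = £14,552.23.
Total interest = total paid − principal = £14,552.23 − £10,575.00 = £3,977.23.

£3,977.23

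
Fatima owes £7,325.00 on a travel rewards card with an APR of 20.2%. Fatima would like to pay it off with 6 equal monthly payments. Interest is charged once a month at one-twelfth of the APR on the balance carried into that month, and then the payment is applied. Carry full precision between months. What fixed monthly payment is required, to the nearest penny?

Monthly rate r = 20.2%/12 = 1.68333% = 0.0168333.
Level-payment amortization: P = B₀·r / (1 − (1+r)^(−n)) = 7325.00·0.0168333 / (1 − 1.01683^(−6)).
Denominator 1 − (1+r)^(−6) = 0.0953067451.
P = 123.304 / 0.0953067451 ≈ 1293.76.

£1,293.76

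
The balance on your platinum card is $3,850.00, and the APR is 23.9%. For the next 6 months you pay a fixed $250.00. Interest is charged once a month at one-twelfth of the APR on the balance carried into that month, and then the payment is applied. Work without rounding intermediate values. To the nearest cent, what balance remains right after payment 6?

Monthly rate r = 23.9%/12 = 1.99167% = 0.0199167.
Each month: B ← B·(1+r) − $250.00.
Month 1: interest $76.68; balance after payment $3,676.68.
Month 2: interest $73.23; balance after payment $3,499.91.
Month 3: interest $69.71; balance after payment $3,319.61.
Month 4: interest $66.12; balance after payment $3,135.73.
Month 5: interest $62.45; balance after payment $2,948.18.
Month 6: interest $58.72; balance after payment $2,756.90.

$2,756.90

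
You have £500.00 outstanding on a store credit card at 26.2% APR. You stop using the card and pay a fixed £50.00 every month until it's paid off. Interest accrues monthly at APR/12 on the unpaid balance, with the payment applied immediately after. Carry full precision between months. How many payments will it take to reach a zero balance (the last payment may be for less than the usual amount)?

Monthly rate r = 26.2%/12 = 2.18333% = 0.0218333.
Recurrence: B ← B·(1+r) − £50.00.
Month 1: interest £10.92; balance after payment £460.92.
Month 2: interest £10.06; balance after payment £420.98.
Closed form: n = −ln(1 − rB₀/P)/ln(1+r) = −ln(0.78167)/ln(1.02183) ≈ 11.405, so the balance reaches zero during payment 12.

12 months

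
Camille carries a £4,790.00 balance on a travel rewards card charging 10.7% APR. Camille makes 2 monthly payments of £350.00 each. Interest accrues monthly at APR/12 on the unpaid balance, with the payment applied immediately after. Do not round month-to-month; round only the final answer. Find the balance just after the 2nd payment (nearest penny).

Monthly rate r = 10.7%/12 = 0.891667% = 0.00891667.
Each month: B ← B·(1+r) − £350.00.
Month 1: interest £42.71; balance after payment £4,482.71.
Month 2: interest £39.97; balance after payment £4,172.68.

£4,172.68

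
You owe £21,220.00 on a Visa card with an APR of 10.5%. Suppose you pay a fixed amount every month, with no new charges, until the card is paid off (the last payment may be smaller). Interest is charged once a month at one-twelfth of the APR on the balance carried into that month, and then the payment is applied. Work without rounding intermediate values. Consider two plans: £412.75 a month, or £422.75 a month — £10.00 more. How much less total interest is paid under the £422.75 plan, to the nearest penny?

£243.70

Monthly rate r = 10.5%/12 = 0.875% = 0.00875.
At £412.75/mo: n = ⌈−ln(1 − rB₀/P)/ln(1+r)⌉ = 69 payments (last £244.42); total interest = total paid − £21,220.00 = £7,091.42.
At £422.75/mo: 67 payments (last £166.22); total interest £6,847.72.
Interest saved = £7,091.42 − £6,847.72 = £243.70.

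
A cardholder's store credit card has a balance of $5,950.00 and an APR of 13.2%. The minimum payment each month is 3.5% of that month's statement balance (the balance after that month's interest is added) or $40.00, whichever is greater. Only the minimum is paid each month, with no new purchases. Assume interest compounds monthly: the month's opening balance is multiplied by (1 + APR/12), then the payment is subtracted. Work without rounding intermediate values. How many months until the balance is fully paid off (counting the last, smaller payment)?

102 months

Monthly rate r = 13.2%/12 = 1.1% = 0.011.
While 3.5% of the post-interest balance exceeds $40.00, each month B ← (B·(1+r))·(1 − 0.035), i.e. B shrinks by the factor (1+r)·0.965 = 0.97561.
This holds for months 1–68. Entering month 69 the balance is $1,110.33; 3.5% of the post-interest balance is now below $40.00, so the flat $40.00 minimum applies from here.
From month 69 a fixed $40.00 at rate r clears $1,110.33 in 34 more payments. Total: 68 + 34 = 102 months.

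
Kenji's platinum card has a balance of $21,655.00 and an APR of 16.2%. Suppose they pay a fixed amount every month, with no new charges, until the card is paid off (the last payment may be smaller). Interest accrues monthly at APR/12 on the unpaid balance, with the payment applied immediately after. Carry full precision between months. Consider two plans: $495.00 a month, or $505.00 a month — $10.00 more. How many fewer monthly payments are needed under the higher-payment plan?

2 fewer payments

Monthly rate r = 16.2%/12 = 1.35% = 0.0135.
At $495.00/mo: n = ⌈−ln(1 − rB₀/P)/ln(1+r)⌉ = 67 payments (last $296.15); total interest = total paid − $21,655.00 = $11,311.15.
At $505.00/mo: 65 payments (last $251.49); total interest $10,916.49.
Payments saved = 67 − 65 = 2.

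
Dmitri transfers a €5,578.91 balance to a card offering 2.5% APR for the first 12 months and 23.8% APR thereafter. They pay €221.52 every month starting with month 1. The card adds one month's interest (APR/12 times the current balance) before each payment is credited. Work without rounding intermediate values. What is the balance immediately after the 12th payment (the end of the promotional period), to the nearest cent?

€3,031.08

Promo months 1–12 at r₀ = 2.5%/12 = 0.00208333; months 13+ at r₁ = 23.8%/12 = 0.0198333.
After month 12: iterate B ← B·(1+r₀) − €221.52 for 12 months → €3,031.08.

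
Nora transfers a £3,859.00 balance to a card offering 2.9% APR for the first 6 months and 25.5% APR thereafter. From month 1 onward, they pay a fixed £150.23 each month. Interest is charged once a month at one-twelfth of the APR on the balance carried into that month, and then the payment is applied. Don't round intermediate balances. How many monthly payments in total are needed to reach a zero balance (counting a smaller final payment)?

33 months

Promo months 1–6 at r₀ = 2.9%/12 = 0.00241667; months 7+ at r₁ = 25.5%/12 = 0.02125.
After month 6: iterate B ← B·(1+r₀) − £150.23 for 6 months → £3,008.45.
Then at r₁ with £150.23/mo: n₂ = −ln(1 − r₁·B/P)/ln(1+r₁) ≈ 26.36 → 27 more payments.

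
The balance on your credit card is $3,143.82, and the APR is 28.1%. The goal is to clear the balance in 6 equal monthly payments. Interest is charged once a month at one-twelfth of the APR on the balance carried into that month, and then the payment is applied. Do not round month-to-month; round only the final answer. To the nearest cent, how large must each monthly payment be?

Monthly rate r = 28.1%/12 = 2.34167% = 0.0234167.
Level-payment amortization: P = B₀·r / (1 − (1+r)^(−n)) = 3143.82·0.0234167 / (1 − 1.02342^(−6)).
Denominator 1 − (1+r)^(−6) = 0.129667727.
P = 73.6178 / 0.129667727 ≈ 567.74.

$567.74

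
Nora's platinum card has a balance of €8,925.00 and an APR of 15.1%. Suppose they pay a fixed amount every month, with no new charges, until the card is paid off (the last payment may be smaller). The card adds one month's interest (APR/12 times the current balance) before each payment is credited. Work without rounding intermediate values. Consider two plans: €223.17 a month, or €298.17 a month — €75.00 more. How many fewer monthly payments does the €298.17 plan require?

Monthly rate r = 15.1%/12 = 1.25833% = 0.0125833.
At €223.17/mo: n = ⌈−ln(1 − rB₀/P)/ln(1+r)⌉ = 56 payments (last €211.85); total interest = total paid − €8,925.00 = €3,561.20.
At €298.17/mo: 38 payments (last €238.07); total interest €2,345.36.
Payments saved = 56 − 38 = 18.

18 fewer payments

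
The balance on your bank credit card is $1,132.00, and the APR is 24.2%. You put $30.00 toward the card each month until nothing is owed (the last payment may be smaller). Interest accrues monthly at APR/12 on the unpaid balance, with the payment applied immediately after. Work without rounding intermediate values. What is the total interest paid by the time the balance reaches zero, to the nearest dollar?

$1,018

Monthly rate r = 24.2%/12 = 2.01667% = 0.0201667.
Payoff takes n = ⌈−ln(1 − rB₀/P)/ln(1+r)⌉ = ⌈71.677⌉ = 72 payments; the last is $20.38.
Total paid = 71·$30.00 + $20.38 = $2,150.38.
Total interest = total paid − principal = $2,150.38 − $1,132.00 = $1,018.38.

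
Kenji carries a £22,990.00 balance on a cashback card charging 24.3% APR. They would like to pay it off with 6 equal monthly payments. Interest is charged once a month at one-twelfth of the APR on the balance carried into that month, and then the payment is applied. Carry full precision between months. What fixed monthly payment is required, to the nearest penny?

£4,107.77

Monthly rate r = 24.3%/12 = 2.025% = 0.02025.
Level-payment amortization: P = B₀·r / (1 − (1+r)^(−n)) = 22990.00·0.02025 / (1 − 1.02025^(−6)).
Denominator 1 − (1+r)^(−6) = 0.113333339.
P = 465.548 / 0.113333339 ≈ 4107.77.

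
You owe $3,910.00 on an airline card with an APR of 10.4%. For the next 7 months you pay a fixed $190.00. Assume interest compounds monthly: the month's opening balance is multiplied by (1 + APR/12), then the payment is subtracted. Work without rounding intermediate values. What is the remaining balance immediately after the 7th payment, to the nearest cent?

$2,788.38

Monthly rate r = 10.4%/12 = 0.866667% = 0.00866667.
Each month: B ← B·(1+r) − $190.00.
Month 1: interest $33.89; balance after payment $3,753.89.
Month 2: interest $32.53; balance after payment $3,596.42.
Month 3: interest $31.17; balance after payment $3,437.59.
Month 4: interest $29.79; balance after payment $3,277.38.
Month 5: interest $28.40; balance after payment $3,115.79.
Month 6: interest $27.00; balance after payment $2,952.79.
Month 7: interest $25.59; balance after payment $2,788.38.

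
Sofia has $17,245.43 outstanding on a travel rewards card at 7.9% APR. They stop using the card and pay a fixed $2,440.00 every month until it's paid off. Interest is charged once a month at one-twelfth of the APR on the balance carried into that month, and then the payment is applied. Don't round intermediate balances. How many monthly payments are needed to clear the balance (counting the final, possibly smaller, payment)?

8 months

Monthly rate r = 7.9%/12 = 0.658333% = 0.00658333.
Recurrence: B ← B·(1+r) − $2,440.00.
Month 1: interest $113.53; balance after payment $14,918.96.
Month 2: interest $98.22; balance after payment $12,577.18.
Closed form: n = −ln(1 − rB₀/P)/ln(1+r) = −ln(0.95347)/ln(1.00658) ≈ 7.261, so the balance reaches zero during payment 8.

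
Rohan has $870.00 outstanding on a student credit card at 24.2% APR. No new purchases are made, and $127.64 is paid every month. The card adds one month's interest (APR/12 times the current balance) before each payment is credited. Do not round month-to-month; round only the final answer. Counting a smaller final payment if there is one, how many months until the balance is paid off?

Monthly rate r = 24.2%/12 = 2.01667% = 0.0201667.
Recurrence: B ← B·(1+r) − $127.64.
Month 1: interest $17.54; balance after payment $759.90.
Month 2: interest $15.32; balance after payment $647.59.
Closed form: n = −ln(1 − rB₀/P)/ln(1+r) = −ln(0.86254)/ln(1.02017) ≈ 7.406, so the balance reaches zero during payment 8.

8 payments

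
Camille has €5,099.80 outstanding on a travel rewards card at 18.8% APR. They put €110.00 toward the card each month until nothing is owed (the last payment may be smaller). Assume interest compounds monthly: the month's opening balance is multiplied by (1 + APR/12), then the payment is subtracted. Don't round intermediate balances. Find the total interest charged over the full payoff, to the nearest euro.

Monthly rate r = 18.8%/12 = 1.56667% = 0.0156667.
Payoff takes n = ⌈−ln(1 − rB₀/P)/ln(1+r)⌉ = ⌈83.360⌉ = 84 payments; the last is €39.81.
Total paid = 83·€110.00 + €39.81 = €9,169.81.
Total interest = total paid − principal = €9,169.81 − €5,099.80 = €4,070.01.

€4,070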